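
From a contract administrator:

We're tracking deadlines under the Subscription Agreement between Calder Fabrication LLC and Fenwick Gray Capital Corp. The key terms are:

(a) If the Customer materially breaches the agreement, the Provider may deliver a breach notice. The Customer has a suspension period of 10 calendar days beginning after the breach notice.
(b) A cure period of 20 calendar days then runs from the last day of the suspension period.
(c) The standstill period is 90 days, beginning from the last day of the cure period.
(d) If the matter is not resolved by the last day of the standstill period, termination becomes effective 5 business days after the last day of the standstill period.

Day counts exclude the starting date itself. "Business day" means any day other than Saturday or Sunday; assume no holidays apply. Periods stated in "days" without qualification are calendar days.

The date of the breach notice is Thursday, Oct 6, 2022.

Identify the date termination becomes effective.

Feb 10, 2023

The last day of the suspension period: Oct 6, 2022 + 10 days = Oct 16, 2022.
The last day of the cure period: 20 calendar days after Oct 16, 2022 is Nov 5, 2022.
The last day of the standstill period: Nov 5, 2022 + 90 days = Feb 3, 2023.
From Friday, Feb 3, 2023, 5 business days (Feb 6, Feb 7, Feb 8, Feb 9, Feb 10, skipping weekends) brings us to Friday, Feb 10, 2023, which is the date termination becomes effective.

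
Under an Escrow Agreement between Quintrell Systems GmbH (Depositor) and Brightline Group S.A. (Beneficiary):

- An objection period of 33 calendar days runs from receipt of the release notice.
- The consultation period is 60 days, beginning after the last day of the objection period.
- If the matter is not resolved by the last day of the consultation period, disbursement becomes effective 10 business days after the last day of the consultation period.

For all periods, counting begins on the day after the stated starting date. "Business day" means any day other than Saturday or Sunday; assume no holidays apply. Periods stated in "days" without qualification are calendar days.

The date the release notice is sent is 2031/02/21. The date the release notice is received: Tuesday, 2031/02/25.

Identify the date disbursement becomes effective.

The last day of the objection period: 2031/02/25 + 33 days = 2031/03/30.
Adding 60 calendar days to 2031/03/30 gives 2031/05/29, which is the last day of the consultation period.
From Thursday, 2031/05/29, 10 business days (May 30, Jun 2, Jun 3, Jun 4, Jun 5, Jun 6, Jun 9, Jun 10, Jun 11, Jun 12, skipping weekends) brings us to Thursday, 2031/06/12, which is the date disbursement becomes effective.

2031/06/12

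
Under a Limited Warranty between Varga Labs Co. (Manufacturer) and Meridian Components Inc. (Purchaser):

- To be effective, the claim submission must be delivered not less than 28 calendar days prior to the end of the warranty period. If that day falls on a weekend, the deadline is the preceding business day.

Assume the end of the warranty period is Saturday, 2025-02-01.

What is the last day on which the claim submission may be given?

Counting back 28 calendar days from 2025-02-01 gives 2025-01-04. That is a Saturday, so the deadline moves back to Friday, 2025-01-03.

2025-01-03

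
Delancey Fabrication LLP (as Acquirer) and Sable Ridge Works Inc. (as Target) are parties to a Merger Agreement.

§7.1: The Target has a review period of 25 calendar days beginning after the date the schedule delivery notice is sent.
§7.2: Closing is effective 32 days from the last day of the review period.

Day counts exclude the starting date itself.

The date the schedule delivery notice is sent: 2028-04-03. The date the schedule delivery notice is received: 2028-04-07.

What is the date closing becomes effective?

Adding 25 calendar days to 2028-04-03 gives 2028-04-28, which is the last day of the review period.
The date closing becomes effective: 32 calendar days after 2028-04-28 is 2028-05-30.

2028-05-30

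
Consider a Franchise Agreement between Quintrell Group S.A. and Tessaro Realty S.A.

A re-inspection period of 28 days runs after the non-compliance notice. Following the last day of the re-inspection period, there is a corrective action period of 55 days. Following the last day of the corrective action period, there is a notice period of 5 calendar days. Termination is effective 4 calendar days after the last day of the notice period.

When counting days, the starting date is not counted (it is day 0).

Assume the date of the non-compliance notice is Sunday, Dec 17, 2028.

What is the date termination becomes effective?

Mar 19, 2029

Adding 28 calendar days to Dec 17, 2028 gives Jan 14, 2029, which is the last day of the re-inspection period.
The last day of the corrective action period: 55 calendar days after Jan 14, 2029 is Mar 10, 2029.
The last day of the notice period: Mar 10, 2029 + 5 days = Mar 15, 2029.
Adding 4 calendar days to Mar 15, 2029 gives Mar 19, 2029, which is the date termination becomes effective.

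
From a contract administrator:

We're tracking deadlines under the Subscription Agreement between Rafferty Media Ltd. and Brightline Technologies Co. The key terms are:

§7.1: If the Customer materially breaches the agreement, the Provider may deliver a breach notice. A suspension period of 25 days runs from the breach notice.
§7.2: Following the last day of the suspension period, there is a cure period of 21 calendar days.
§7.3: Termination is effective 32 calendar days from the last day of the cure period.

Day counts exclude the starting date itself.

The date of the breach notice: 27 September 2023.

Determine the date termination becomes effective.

The last day of the suspension period: 25 calendar days after 27 September 2023 is 22 October 2023.
The last day of the cure period: 21 calendar days after 22 October 2023 is 12 November 2023.
The date termination becomes effective: 12 November 2023 + 32 days = 14 December 2023.

14 December 2023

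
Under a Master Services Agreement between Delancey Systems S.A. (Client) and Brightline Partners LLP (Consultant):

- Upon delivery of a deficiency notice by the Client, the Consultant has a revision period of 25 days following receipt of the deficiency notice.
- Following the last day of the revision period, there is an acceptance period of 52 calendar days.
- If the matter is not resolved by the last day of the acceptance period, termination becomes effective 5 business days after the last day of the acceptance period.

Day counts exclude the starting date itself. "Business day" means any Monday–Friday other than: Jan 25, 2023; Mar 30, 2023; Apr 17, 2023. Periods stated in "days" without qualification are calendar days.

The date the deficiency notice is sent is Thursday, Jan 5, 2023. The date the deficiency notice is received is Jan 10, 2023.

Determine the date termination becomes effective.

Apr 5, 2023

The last day of the revision period: 25 calendar days after Jan 10, 2023 is Feb 4, 2023.
The last day of the acceptance period: Feb 4, 2023 + 52 days = Mar 28, 2023.
The date termination becomes effective: 5 business days after Tuesday, Mar 28, 2023, skipping weekends and the listed holiday on Mar 30 — Mar 29, Mar 31, Apr 3, Apr 4, Apr 5 — lands on Wednesday, Apr 5, 2023.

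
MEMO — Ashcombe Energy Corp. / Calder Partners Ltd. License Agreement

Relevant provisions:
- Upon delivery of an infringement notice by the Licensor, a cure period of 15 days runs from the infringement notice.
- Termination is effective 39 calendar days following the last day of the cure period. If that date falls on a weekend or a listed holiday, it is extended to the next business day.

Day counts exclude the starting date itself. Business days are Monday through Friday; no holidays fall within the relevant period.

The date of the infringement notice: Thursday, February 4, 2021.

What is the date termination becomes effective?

The last day of the cure period: 15 calendar days after February 4, 2021 is February 19, 2021.
Adding 39 calendar days to February 19, 2021 gives March 30, 2021, which is the date termination becomes effective. March 30, 2021 is a Tuesday, so no roll-forward applies.

March 30, 2021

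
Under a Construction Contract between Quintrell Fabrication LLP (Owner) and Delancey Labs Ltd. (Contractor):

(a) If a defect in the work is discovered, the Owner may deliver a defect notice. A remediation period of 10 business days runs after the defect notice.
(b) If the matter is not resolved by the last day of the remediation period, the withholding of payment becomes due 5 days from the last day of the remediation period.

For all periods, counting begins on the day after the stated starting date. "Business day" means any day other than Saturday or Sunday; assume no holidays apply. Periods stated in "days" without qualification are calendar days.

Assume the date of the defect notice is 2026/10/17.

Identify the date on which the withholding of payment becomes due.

2026/11/04

The last day of the remediation period: counting 10 business days from Saturday, 2026/10/17 (Oct 19, Oct 20, Oct 21, Oct 22, Oct 23, Oct 26, Oct 27, Oct 28, Oct 29, Oct 30, skipping weekends) reaches Friday, 2026/10/30.
The date on which the withholding of payment becomes due: 2026/10/30 + 5 days = 2026/11/04.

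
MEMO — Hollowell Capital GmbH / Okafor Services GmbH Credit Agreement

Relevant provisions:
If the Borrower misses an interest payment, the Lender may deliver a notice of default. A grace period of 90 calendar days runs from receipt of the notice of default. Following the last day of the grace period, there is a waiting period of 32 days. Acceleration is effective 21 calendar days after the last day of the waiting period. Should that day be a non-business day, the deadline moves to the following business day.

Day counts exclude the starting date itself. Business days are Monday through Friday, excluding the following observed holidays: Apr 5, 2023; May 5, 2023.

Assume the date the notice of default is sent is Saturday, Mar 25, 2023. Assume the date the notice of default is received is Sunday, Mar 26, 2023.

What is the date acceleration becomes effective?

Adding 90 calendar days to Mar 26, 2023 gives Jun 24, 2023, which is the last day of the grace period.
Adding 32 calendar days to Jun 24, 2023 gives Jul 26, 2023, which is the last day of the waiting period.
The date acceleration becomes effective: Jul 26, 2023 + 21 days = Aug 16, 2023. Aug 16, 2023 is a Wednesday and is not a listed holiday, so no roll-forward applies.

Aug 16, 2023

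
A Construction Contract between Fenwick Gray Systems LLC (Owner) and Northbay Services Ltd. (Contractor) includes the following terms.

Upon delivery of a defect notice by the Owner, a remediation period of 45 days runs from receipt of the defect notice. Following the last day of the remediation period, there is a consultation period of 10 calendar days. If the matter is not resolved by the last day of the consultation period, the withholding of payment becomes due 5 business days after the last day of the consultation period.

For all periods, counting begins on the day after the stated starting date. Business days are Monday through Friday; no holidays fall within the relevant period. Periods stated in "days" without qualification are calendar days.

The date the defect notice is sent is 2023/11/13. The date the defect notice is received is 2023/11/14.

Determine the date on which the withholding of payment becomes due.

Adding 45 calendar days to 2023/11/14 gives 2023/12/29, which is the last day of the remediation period.
Adding 10 calendar days to 2023/12/29 gives 2024/01/08, which is the last day of the consultation period.
The date on which the withholding of payment becomes due: counting 5 business days from Monday, 2024/01/08 (Jan 9, Jan 10, Jan 11, Jan 12, Jan 15, skipping weekends) reaches Monday, 2024/01/15.

2024/01/15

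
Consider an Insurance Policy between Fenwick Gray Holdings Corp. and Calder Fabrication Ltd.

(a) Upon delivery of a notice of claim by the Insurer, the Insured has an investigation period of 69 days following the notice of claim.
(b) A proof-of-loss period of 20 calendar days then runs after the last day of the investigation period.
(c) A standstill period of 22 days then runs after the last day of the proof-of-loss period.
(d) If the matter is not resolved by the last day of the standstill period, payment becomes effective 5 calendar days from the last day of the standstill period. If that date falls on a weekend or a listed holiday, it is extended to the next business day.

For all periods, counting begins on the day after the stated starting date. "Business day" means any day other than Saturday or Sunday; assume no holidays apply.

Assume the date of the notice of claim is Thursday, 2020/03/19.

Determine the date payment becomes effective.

2020/07/13

The last day of the investigation period: 2020/03/19 + 69 days = 2020/05/27.
The last day of the proof-of-loss period: 20 calendar days after 2020/05/27 is 2020/06/16.
The last day of the standstill period: 22 calendar days after 2020/06/16 is 2020/07/08.
The date payment becomes effective: 5 calendar days after 2020/07/08 is 2020/07/13. 2020/07/13 is a Monday, so no roll-forward applies.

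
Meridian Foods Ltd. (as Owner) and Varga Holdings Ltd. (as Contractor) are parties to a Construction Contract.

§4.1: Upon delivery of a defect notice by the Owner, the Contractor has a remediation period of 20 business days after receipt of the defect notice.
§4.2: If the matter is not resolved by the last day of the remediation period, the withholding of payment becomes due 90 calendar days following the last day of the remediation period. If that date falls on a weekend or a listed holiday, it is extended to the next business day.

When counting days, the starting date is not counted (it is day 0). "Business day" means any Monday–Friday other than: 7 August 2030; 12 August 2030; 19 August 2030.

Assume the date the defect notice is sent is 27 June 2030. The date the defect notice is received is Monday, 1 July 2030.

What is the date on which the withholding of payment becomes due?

28 October 2030

From Monday, 1 July 2030, 20 business days (Jul 2, Jul 3, Jul 4, Jul 5, …, Jul 25, Jul 26, Jul 29, skipping weekends) brings us to Monday, 29 July 2030, which is the last day of the remediation period.
Adding 90 calendar days to 29 July 2030 gives 27 October 2030, which is the date on which the withholding of payment becomes due. That falls on a Sunday, so it rolls to the next business day, Monday, 28 October 2030.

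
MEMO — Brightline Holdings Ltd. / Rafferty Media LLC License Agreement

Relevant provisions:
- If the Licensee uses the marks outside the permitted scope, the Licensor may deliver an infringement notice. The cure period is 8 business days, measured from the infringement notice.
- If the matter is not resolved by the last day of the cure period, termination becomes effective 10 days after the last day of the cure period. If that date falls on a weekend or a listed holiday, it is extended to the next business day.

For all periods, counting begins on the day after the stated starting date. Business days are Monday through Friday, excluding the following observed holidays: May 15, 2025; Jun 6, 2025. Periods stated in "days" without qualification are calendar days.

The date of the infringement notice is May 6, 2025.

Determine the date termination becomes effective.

May 29, 2025

The last day of the cure period: counting 8 business days from Tuesday, May 6, 2025 (May 7, May 8, May 9, May 12, May 13, May 14, May 16, May 19, skipping weekends and the listed holiday on May 15) reaches Monday, May 19, 2025.
The date termination becomes effective: 10 calendar days after May 19, 2025 is May 29, 2025. May 29, 2025 is a Thursday and is not a listed holiday, so no roll-forward applies.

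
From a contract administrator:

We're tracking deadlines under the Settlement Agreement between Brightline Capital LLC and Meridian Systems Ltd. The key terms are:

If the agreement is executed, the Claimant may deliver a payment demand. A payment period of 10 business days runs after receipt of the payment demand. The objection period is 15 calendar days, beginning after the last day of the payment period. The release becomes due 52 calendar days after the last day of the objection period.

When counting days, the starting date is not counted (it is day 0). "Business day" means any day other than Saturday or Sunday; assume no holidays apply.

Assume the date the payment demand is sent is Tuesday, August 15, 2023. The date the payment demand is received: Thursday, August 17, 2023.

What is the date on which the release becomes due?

November 6, 2023

The last day of the payment period: counting 10 business days from Thursday, August 17, 2023 (Aug 18, Aug 21, Aug 22, Aug 23, Aug 24, Aug 25, Aug 28, Aug 29, Aug 30, Aug 31, skipping weekends) reaches Thursday, August 31, 2023.
The last day of the objection period: 15 calendar days after August 31, 2023 is September 15, 2023.
Adding 52 calendar days to September 15, 2023 gives November 6, 2023, which is the date on which the release becomes due.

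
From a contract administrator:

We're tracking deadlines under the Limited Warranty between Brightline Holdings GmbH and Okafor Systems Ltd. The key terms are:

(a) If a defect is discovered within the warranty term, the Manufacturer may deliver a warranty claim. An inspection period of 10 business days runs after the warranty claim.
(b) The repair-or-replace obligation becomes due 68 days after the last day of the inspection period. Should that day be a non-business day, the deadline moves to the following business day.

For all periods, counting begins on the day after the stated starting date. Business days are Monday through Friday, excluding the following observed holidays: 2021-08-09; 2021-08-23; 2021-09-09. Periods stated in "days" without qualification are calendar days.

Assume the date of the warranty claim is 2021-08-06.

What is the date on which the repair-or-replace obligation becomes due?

2021-11-01

The last day of the inspection period: counting 10 business days from Friday, 2021-08-06 (Aug 10, Aug 11, Aug 12, Aug 13, Aug 16, Aug 17, Aug 18, Aug 19, Aug 20, Aug 24, skipping weekends and the listed holidays on Aug 9, Aug 23) reaches Tuesday, 2021-08-24.
Adding 68 calendar days to 2021-08-24 gives 2021-10-31, which is the date on which the repair-or-replace obligation becomes due. That falls on a Sunday, so it rolls to the next business day, Monday, 2021-11-01.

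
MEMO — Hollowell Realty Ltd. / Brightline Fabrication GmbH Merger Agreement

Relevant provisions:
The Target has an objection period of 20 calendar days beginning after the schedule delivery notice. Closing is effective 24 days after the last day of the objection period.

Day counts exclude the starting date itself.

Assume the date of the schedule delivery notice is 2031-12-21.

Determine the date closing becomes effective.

The last day of the objection period: 2031-12-21 + 20 days = 2032-01-10.
The date closing becomes effective: 2032-01-10 + 24 days = 2032-02-03.

2032-02-03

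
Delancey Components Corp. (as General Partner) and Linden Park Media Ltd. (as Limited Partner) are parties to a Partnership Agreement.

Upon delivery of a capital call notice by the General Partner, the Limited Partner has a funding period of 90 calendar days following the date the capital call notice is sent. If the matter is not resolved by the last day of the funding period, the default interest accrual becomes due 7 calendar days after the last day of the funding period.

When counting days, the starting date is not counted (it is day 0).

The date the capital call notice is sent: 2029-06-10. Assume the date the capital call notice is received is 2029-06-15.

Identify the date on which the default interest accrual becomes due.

The last day of the funding period: 90 calendar days after 2029-06-10 is 2029-09-08.
Adding 7 calendar days to 2029-09-08 gives 2029-09-15, which is the date on which the default interest accrual becomes due.

2029-09-15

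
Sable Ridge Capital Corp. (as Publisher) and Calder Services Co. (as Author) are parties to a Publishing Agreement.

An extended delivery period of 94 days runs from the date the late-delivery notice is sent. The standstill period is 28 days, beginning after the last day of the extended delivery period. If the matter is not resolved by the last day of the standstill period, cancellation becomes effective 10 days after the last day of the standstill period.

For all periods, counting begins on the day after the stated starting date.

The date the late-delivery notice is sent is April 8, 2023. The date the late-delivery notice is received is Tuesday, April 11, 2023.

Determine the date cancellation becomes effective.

August 18, 2023

Adding 94 calendar days to April 8, 2023 gives July 11, 2023, which is the last day of the extended delivery period.
The last day of the standstill period: 28 calendar days after July 11, 2023 is August 8, 2023.
The date cancellation becomes effective: 10 calendar days after August 8, 2023 is August 18, 2023.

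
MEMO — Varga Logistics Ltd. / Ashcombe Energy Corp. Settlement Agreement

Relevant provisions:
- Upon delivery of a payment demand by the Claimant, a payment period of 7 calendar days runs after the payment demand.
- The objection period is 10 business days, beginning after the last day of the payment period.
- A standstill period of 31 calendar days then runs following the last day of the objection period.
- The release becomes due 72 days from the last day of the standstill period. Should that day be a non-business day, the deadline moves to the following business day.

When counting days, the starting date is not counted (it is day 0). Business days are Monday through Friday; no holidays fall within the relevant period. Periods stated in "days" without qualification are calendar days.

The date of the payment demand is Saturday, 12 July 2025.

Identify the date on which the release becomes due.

The last day of the payment period: 7 calendar days after 12 July 2025 is 19 July 2025.
The last day of the objection period: 10 business days after Saturday, 19 July 2025, skipping weekends — Jul 21, Jul 22, Jul 23, Jul 24, Jul 25, Jul 28, Jul 29, Jul 30, Jul 31, Aug 1 — lands on Friday, 1 August 2025.
Adding 31 calendar days to 1 August 2025 gives 1 September 2025, which is the last day of the standstill period.
The date on which the release becomes due: 1 September 2025 + 72 days = 12 November 2025. 12 November 2025 is a Wednesday, so no roll-forward applies.

12 November 2025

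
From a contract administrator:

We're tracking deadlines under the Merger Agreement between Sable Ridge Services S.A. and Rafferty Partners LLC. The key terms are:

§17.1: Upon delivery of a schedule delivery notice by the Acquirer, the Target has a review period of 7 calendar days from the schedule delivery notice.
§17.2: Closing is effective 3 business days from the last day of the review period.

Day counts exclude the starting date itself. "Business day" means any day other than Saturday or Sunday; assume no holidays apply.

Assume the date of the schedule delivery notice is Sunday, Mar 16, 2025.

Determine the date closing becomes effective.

Mar 26, 2025

Adding 7 calendar days to Mar 16, 2025 gives Mar 23, 2025, which is the last day of the review period.
The date closing becomes effective: 3 business days after Sunday, Mar 23, 2025, skipping weekends — Mar 24, Mar 25, Mar 26 — lands on Wednesday, Mar 26, 2025.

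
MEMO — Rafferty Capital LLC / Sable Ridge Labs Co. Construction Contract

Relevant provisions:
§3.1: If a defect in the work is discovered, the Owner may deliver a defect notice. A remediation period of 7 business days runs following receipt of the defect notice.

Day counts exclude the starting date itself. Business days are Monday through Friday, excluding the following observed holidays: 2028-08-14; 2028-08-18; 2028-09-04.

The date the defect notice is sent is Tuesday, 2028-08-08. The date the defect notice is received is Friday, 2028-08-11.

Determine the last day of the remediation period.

2028-08-24

The last day of the remediation period: 7 business days after Friday, 2028-08-11, skipping weekends and the listed holidays on Aug 14, Aug 18 — Aug 15, Aug 16, Aug 17, Aug 21, Aug 22, Aug 23, Aug 24 — lands on Thursday, 2028-08-24.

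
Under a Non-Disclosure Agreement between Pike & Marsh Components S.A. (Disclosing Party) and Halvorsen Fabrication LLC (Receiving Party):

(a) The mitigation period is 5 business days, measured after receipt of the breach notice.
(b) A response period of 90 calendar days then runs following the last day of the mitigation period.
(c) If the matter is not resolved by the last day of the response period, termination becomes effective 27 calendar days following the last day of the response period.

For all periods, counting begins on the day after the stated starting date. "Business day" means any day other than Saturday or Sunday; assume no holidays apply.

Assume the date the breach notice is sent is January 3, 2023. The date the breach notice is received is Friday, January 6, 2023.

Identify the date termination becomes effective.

May 10, 2023

The last day of the mitigation period: 5 business days after Friday, January 6, 2023, skipping weekends — Jan 9, Jan 10, Jan 11, Jan 12, Jan 13 — lands on Friday, January 13, 2023.
Adding 90 calendar days to January 13, 2023 gives April 13, 2023, which is the last day of the response period.
The date termination becomes effective: April 13, 2023 + 27 days = May 10, 2023.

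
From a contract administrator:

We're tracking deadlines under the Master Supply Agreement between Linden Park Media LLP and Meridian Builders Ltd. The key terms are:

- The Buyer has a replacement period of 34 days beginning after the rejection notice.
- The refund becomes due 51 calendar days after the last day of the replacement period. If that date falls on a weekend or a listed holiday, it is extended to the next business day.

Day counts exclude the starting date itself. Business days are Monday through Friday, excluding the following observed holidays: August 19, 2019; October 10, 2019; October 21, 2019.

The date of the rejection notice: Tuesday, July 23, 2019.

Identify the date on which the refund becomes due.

The last day of the replacement period: 34 calendar days after July 23, 2019 is August 26, 2019.
Adding 51 calendar days to August 26, 2019 gives October 16, 2019, which is the date on which the refund becomes due. October 16, 2019 is a Wednesday and is not a listed holiday, so no roll-forward applies.

October 16, 2019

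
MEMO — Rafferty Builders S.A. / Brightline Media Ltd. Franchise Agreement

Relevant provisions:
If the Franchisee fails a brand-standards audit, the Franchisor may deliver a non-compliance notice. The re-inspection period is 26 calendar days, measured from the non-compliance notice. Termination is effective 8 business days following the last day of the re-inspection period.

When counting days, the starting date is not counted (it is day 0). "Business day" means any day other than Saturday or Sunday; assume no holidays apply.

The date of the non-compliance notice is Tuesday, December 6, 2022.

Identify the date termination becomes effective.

January 11, 2023

Adding 26 calendar days to December 6, 2022 gives January 1, 2023, which is the last day of the re-inspection period.
The date termination becomes effective: 8 business days after Sunday, January 1, 2023, skipping weekends — Jan 2, Jan 3, Jan 4, Jan 5, Jan 6, Jan 9, Jan 10, Jan 11 — lands on Wednesday, January 11, 2023.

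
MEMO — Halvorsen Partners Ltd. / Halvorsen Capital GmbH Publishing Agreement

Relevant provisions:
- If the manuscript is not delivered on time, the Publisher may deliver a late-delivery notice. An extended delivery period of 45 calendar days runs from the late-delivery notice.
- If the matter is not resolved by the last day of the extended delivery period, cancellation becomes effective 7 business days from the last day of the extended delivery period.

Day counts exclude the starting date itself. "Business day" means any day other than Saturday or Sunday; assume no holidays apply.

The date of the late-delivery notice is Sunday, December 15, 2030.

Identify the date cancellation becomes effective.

Adding 45 calendar days to December 15, 2030 gives January 29, 2031, which is the last day of the extended delivery period.
The date cancellation becomes effective: 7 business days after Wednesday, January 29, 2031, skipping weekends — Jan 30, Jan 31, Feb 3, Feb 4, Feb 5, Feb 6, Feb 7 — lands on Friday, February 7, 2031.

February 7, 2031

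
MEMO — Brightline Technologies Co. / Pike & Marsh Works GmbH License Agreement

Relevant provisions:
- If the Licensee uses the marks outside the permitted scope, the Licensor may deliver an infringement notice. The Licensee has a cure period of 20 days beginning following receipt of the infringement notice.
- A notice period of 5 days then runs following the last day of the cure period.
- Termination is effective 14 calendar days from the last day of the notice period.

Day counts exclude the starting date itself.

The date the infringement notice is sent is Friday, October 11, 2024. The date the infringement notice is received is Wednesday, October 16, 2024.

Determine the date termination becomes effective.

November 24, 2024

The last day of the cure period: 20 calendar days after October 16, 2024 is November 5, 2024.
The last day of the notice period: November 5, 2024 + 5 days = November 10, 2024.
The date termination becomes effective: November 10, 2024 + 14 days = November 24, 2024.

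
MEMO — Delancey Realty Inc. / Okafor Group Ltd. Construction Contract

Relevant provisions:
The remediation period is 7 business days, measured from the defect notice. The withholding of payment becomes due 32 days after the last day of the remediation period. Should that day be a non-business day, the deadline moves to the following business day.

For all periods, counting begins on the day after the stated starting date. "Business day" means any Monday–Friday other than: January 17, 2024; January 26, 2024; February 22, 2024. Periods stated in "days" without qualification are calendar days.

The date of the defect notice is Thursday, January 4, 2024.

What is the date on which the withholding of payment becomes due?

February 16, 2024

From Thursday, January 4, 2024, 7 business days (Jan 5, Jan 8, Jan 9, Jan 10, Jan 11, Jan 12, Jan 15, skipping weekends) brings us to Monday, January 15, 2024, which is the last day of the remediation period.
Adding 32 calendar days to January 15, 2024 gives February 16, 2024, which is the date on which the withholding of payment becomes due. February 16, 2024 is a Friday and is not a listed holiday, so no roll-forward applies.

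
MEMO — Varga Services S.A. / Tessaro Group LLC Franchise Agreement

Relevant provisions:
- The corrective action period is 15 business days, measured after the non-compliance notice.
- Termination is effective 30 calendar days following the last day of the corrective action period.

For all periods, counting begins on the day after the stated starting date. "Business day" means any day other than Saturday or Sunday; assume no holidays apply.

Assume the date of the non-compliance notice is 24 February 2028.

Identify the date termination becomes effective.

The last day of the corrective action period: 15 business days after Thursday, 24 February 2028, skipping weekends — Feb 25, Feb 28, Feb 29, Mar 1, …, Mar 14, Mar 15, Mar 16 — lands on Thursday, 16 March 2028.
Adding 30 calendar days to 16 March 2028 gives 15 April 2028, which is the date termination becomes effective.

15 April 2028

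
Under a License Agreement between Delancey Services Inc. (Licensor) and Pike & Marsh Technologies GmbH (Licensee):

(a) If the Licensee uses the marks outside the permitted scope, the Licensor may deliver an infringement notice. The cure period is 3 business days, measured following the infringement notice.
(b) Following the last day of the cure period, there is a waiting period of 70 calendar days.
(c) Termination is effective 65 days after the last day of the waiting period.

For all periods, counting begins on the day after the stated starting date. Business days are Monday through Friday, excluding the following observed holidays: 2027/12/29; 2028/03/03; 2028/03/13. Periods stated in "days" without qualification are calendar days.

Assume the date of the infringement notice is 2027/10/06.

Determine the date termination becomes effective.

The last day of the cure period: 3 business days after Wednesday, 2027/10/06, skipping weekends — Oct 7, Oct 8, Oct 11 — lands on Monday, 2027/10/11.
The last day of the waiting period: 2027/10/11 + 70 days = 2027/12/20.
The date termination becomes effective: 65 calendar days after 2027/12/20 is 2028/02/23.

2028/02/23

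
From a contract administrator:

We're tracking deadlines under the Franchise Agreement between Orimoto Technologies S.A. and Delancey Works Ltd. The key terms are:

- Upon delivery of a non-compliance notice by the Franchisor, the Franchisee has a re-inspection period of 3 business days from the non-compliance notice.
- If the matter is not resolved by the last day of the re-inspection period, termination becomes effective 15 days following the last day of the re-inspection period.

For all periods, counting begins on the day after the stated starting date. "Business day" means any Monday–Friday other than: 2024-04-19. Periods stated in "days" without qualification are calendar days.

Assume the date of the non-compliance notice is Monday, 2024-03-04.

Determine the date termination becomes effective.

The last day of the re-inspection period: 3 business days after Monday, 2024-03-04, skipping weekends — Mar 5, Mar 6, Mar 7 — lands on Thursday, 2024-03-07.
Adding 15 calendar days to 2024-03-07 gives 2024-03-22, which is the date termination becomes effective.

2024-03-22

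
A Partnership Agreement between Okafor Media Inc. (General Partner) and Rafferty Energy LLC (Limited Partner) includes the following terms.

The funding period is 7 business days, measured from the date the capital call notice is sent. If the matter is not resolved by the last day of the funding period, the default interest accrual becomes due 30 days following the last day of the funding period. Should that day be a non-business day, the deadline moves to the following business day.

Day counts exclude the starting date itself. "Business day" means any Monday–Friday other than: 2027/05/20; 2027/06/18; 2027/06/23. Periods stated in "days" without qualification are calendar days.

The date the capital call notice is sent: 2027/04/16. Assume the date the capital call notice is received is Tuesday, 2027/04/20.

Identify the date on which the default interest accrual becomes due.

2027/05/27

The last day of the funding period: 7 business days after Friday, 2027/04/16, skipping weekends — Apr 19, Apr 20, Apr 21, Apr 22, Apr 23, Apr 26, Apr 27 — lands on Tuesday, 2027/04/27.
The date on which the default interest accrual becomes due: 30 calendar days after 2027/04/27 is 2027/05/27. 2027/05/27 is a Thursday and is not a listed holiday, so no roll-forward applies.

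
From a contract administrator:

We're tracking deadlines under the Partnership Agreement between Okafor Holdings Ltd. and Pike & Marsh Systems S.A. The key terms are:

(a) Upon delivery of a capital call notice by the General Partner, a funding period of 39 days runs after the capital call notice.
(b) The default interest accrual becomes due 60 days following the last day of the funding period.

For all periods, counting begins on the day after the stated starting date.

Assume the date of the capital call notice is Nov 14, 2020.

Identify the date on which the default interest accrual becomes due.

The last day of the funding period: 39 calendar days after Nov 14, 2020 is Dec 23, 2020.
The date on which the default interest accrual becomes due: 60 calendar days after Dec 23, 2020 is Feb 21, 2021.

Feb 21, 2021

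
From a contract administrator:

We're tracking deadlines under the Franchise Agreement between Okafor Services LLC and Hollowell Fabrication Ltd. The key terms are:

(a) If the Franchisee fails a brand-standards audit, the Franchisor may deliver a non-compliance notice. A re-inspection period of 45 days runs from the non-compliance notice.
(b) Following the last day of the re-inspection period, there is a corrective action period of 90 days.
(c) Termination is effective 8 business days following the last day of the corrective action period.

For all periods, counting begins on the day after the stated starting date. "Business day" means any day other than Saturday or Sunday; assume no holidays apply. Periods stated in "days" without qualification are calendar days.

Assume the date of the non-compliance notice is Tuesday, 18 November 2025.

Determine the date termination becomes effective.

Adding 45 calendar days to 18 November 2025 gives 2 January 2026, which is the last day of the re-inspection period.
The last day of the corrective action period: 90 calendar days after 2 January 2026 is 2 April 2026.
The date termination becomes effective: 8 business days after Thursday, 2 April 2026, skipping weekends — Apr 3, Apr 6, Apr 7, Apr 8, Apr 9, Apr 10, Apr 13, Apr 14 — lands on Tuesday, 14 April 2026.

14 April 2026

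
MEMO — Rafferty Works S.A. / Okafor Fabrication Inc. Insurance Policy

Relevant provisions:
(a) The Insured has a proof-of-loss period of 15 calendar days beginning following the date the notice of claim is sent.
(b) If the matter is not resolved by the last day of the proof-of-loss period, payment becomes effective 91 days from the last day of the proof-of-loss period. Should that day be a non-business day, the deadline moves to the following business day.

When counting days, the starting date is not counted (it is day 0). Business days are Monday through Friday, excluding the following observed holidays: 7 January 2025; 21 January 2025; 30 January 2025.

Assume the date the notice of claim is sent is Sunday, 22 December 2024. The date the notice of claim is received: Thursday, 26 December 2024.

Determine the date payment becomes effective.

The last day of the proof-of-loss period: 15 calendar days after 22 December 2024 is 6 January 2025.
The date payment becomes effective: 6 January 2025 + 91 days = 7 April 2025. 7 April 2025 is a Monday and is not a listed holiday, so no roll-forward applies.

7 April 2025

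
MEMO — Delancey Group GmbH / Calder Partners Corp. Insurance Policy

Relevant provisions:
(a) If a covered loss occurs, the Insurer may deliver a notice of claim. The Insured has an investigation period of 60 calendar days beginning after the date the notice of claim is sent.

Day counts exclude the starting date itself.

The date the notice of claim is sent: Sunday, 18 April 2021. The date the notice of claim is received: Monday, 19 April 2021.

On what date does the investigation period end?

17 June 2021

Adding 60 calendar days to 18 April 2021 gives 17 June 2021, which is the last day of the investigation period.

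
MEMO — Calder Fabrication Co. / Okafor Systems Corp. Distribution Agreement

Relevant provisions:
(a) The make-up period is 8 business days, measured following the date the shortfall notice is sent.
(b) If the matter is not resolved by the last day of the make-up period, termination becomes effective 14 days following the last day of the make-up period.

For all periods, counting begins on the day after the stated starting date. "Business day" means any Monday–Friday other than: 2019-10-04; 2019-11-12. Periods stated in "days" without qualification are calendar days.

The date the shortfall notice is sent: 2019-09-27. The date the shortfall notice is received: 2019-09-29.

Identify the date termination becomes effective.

The last day of the make-up period: counting 8 business days from Friday, 2019-09-27 (Sep 30, Oct 1, Oct 2, Oct 3, Oct 7, Oct 8, Oct 9, Oct 10, skipping weekends and the listed holiday on Oct 4) reaches Thursday, 2019-10-10.
The date termination becomes effective: 14 calendar days after 2019-10-10 is 2019-10-24.

2019-10-24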